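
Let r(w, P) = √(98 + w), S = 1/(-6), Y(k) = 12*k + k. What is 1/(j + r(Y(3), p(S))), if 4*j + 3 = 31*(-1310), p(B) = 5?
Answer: -162452/1649413577 - 16*√137/1649413577 ≈ -9.8604e-5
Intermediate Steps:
Y(k) = 13*k
S = -⅙ ≈ -0.16667
j = -40613/4 (j = -¾ + (31*(-1310))/4 = -¾ + (¼)*(-40610) = -¾ - 20305/2 = -40613/4 ≈ -10153.)
1/(j + r(Y(3), p(S))) = 1/(-40613/4 + √(98 + 13*3)) = 1/(-40613/4 + √(98 + 39)) = 1/(-40613/4 + √137)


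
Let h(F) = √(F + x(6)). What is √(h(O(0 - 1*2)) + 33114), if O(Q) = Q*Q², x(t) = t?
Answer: √(33114 + I*√2) ≈ 181.97 + 0.004*I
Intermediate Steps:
O(Q) = Q³
h(F) = √(6 + F) (h(F) = √(F + 6) = √(6 + F))
√(h(O(0 - 1*2)) + 33114) = √(√(6 + (0 - 1*2)³) + 33114) = √(√(6 + (0 - 2)³) + 33114) = √(√(6 + (-2)³) + 33114) = √(√(6 - 8) + 33114) = √(√(-2) + 33114) = √(I*√2 + 33114) = √(33114 + I*√2)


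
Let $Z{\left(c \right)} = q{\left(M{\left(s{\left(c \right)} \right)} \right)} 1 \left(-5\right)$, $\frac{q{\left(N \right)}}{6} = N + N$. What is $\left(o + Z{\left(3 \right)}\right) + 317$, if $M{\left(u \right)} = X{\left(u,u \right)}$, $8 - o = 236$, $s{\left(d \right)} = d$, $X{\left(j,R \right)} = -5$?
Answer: $389$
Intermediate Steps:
$o = -228$ ($o = 8 - 236 = -228$)
$M{\left(u \right)} = -5$
$q{\left(N \right)} = 12 N$ ($q{\left(N \right)} = 6 \left(N + N\right) = 6 \cdot 2 N = 12 N$)
$Z{\left(c \right)} = 300$ ($Z{\left(c \right)} = 12 \left(-5\right) 1 \left(-5\right) = \left(-60\right) 1 \left(-5\right) = \left(-60\right) \left(-5\right) = 300$)
$\left(o + Z{\left(3 \right)}\right) + 317 = \left(-228 + 300\right) + 317 = 72 + 317 = 389$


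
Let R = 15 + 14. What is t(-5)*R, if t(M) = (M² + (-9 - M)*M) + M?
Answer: 1160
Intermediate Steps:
R = 29
t(M) = M + M² + M*(-9 - M) (t(M) = (M² + M*(-9 - M)) + M = M + M² + M*(-9 - M))
t(-5)*R = -8*(-5)*29 = 40*29 = 1160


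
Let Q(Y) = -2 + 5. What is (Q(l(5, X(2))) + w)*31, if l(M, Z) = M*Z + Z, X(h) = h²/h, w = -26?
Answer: -713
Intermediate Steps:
X(h) = h
l(M, Z) = Z + M*Z
Q(Y) = 3
(Q(l(5, X(2))) + w)*31 = (3 - 26)*31 = -23*31 = -713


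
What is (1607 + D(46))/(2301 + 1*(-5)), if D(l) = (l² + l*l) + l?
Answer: 5885/2296 ≈ 2.5632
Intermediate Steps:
D(l) = l + 2*l² (D(l) = (l² + l²) + l = 2*l² + l = l + 2*l²)
(1607 + D(46))/(2301 + 1*(-5)) = (1607 + 46*(1 + 2*46))/(2301 + 1*(-5)) = (1607 + 46*(1 + 92))/(2301 - 5) = (1607 + 46*93)/2296 = (1607 + 4278)*(1/2296) = 5885*(1/2296) = 5885/2296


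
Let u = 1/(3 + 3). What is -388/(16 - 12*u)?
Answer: -194/7 ≈ -27.714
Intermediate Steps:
u = ⅙ (u = 1/6 = ⅙ ≈ 0.16667)
-388/(16 - 12*u) = -388/(16 - 12*⅙) = -388/(16 - 2) = -388/14 = -388*1/14 = -194/7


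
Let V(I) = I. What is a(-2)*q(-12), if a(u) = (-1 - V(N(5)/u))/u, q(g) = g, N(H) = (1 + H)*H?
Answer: 84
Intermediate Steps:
N(H) = H*(1 + H)
a(u) = (-1 - 30/u)/u (a(u) = (-1 - 5*(1 + 5)/u)/u = (-1 - 5*6/u)/u = (-1 - 30/u)/u)
a(-2)*q(-12) = ((-30 - 1*(-2))/(-2)²)*(-12) = ((-30 + 2)/4)*(-12) = ((¼)*(-28))*(-12) = -7*(-12) = 84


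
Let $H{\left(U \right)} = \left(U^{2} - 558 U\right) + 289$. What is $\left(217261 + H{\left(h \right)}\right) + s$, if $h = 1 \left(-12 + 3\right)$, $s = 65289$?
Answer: $287942$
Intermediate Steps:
$h = -9$ ($h = 1 \left(-9\right) = -9$)
$H{\left(U \right)} = 289 + U^{2} - 558 U$
$\left(217261 + H{\left(h \right)}\right) + s = \left(217261 + \left(289 + \left(-9\right)^{2} - -5022\right)\right) + 65289 = \left(217261 + \left(289 + 81 + 5022\right)\right) + 65289 = \left(217261 + 5392\right) + 65289 = 222653 + 65289 = 287942$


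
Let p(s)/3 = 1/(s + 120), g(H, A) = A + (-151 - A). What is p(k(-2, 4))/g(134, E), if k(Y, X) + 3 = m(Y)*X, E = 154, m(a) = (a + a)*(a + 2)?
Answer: -1/5889 ≈ -0.00016981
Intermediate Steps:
m(a) = 2*a*(2 + a) (m(a) = (2*a)*(2 + a) = 2*a*(2 + a))
g(H, A) = -151
k(Y, X) = -3 + 2*X*Y*(2 + Y) (k(Y, X) = -3 + (2*Y*(2 + Y))*X = -3 + 2*X*Y*(2 + Y))
p(s) = 3/(120 + s) (p(s) = 3/(s + 120) = 3/(120 + s))
p(k(-2, 4))/g(134, E) = (3/(120 + (-3 + 2*4*(-2)*(2 - 2))))/(-151) = (3/(120 + (-3 + 2*4*(-2)*0)))*(-1/151) = (3/(120 + (-3 + 0)))*(-1/151) = (3/(120 - 3))*(-1/151) = (3/117)*(-1/151) = (3*(1/117))*(-1/151) = (1/39)*(-1/151) = -1/5889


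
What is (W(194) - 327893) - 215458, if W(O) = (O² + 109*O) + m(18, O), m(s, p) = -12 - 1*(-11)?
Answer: -484570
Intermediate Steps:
m(s, p) = -1 (m(s, p) = -12 + 11 = -1)
W(O) = -1 + O² + 109*O (W(O) = (O² + 109*O) - 1 = -1 + O² + 109*O)
(W(194) - 327893) - 215458 = ((-1 + 194² + 109*194) - 327893) - 215458 = ((-1 + 37636 + 21146) - 327893) - 215458 = (58781 - 327893) - 215458 = -269112 - 215458 = -484570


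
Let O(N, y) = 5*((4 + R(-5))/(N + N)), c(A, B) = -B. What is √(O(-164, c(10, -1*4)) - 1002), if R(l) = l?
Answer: I*√26949382/164 ≈ 31.654*I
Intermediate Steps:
O(N, y) = -5/(2*N) (O(N, y) = 5*((4 - 5)/(N + N)) = 5*(-1/(2*N)) = -5/(2*N))
√(O(-164, c(10, -1*4)) - 1002) = √(-5/2/(-164) - 1002) = √(-5/2*(-1/164) - 1002) = √(5/328 - 1002) = √(-328651/328) = I*√26949382/164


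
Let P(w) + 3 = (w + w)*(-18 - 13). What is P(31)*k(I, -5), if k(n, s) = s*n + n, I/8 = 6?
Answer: 369600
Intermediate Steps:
I = 48 (I = 8*6 = 48)
k(n, s) = n + n*s (k(n, s) = n*s + n = n + n*s)
P(w) = -3 - 62*w (P(w) = -3 + (w + w)*(-18 - 13) = -3 + (2*w)*(-31) = -3 - 62*w)
P(31)*k(I, -5) = (-3 - 62*31)*(48*(1 - 5)) = (-3 - 1922)*(48*(-4)) = -1925*(-192) = 369600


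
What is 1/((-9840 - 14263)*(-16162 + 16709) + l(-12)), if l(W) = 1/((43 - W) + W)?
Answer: -43/566926662 ≈ -7.5848e-8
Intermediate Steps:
l(W) = 1/43
1/((-9840 - 14263)*(-16162 + 16709) + l(-12)) = 1/((-9840 - 14263)*(-16162 + 16709) + 1/43) = 1/(-24103*547 + 1/43) = 1/(-13184341 + 1/43) = 1/(-566926662/43) = -43/566926662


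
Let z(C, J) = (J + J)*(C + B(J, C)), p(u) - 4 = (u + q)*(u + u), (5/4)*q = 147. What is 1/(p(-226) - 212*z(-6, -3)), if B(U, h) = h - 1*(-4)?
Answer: 5/194124 ≈ 2.5757e-5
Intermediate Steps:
B(U, h) = 4 + h (B(U, h) = h + 4 = 4 + h)
q = 588/5 (q = (⅘)*147 = 588/5 ≈ 117.60)
p(u) = 4 + 2*u*(588/5 + u) (p(u) = 4 + (u + 588/5)*(u + u) = 4 + (588/5 + u)*(2*u) = 4 + 2*u*(588/5 + u))
z(C, J) = 2*J*(4 + 2*C) (z(C, J) = (J + J)*(C + (4 + C)) = (2*J)*(4 + 2*C) = 2*J*(4 + 2*C))
1/(p(-226) - 212*z(-6, -3)) = 1/((4 + 2*(-226)² + (1176/5)*(-226)) - 848*(-3)*(2 - 6)) = 1/((4 + 2*51076 - 265776/5) - 848*(-3)*(-4)) = 1/((4 + 102152 - 265776/5) - 212*48) = 1/(245004/5 - 10176) = 1/(194124/5) = 5/194124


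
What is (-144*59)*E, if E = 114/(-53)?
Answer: 968544/53 ≈ 18274.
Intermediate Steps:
E = -114/53 (E = 114*(-1/53) = -114/53 ≈ -2.1509)
(-144*59)*E = -144*59*(-114/53) = -8496*(-114/53) = 968544/53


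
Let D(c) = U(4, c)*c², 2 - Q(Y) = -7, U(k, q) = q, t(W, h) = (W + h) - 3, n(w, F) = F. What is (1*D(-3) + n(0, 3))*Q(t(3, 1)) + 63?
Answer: -153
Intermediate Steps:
t(W, h) = -3 + W + h
Q(Y) = 9 (Q(Y) = 2 - 1*(-7) = 2 + 7 = 9)
D(c) = c³ (D(c) = c*c² = c³)
(1*D(-3) + n(0, 3))*Q(t(3, 1)) + 63 = (1*(-3)³ + 3)*9 + 63 = (1*(-27) + 3)*9 + 63 = (-27 + 3)*9 + 63 = -24*9 + 63 = -216 + 63 = -153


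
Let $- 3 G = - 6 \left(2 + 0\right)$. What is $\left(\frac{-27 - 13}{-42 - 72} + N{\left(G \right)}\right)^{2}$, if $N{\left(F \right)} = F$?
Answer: $\frac{61504}{3249} \approx 18.93$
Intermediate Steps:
$G = 4$ ($G = - \frac{\left(-6\right) \left(2 + 0\right)}{3} = - \frac{\left(-6\right) 2}{3} = \left(- \frac{1}{3}\right) \left(-12\right) = 4$)
$\left(\frac{-27 - 13}{-42 - 72} + N{\left(G \right)}\right)^{2} = \left(\frac{-27 - 13}{-42 - 72} + 4\right)^{2} = \left(- \frac{40}{-114} + 4\right)^{2} = \left(\left(-40\right) \left(- \frac{1}{114}\right) + 4\right)^{2} = \left(\frac{20}{57} + 4\right)^{2} = \left(\frac{248}{57}\right)^{2} = \frac{61504}{3249}$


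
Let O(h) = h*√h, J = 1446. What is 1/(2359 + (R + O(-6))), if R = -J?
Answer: 913/833785 + 6*I*√6/833785 ≈ 0.001095 + 1.7627e-5*I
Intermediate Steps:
R = -1446 (R = -1*1446 = -1446)
O(h) = h^(3/2)
1/(2359 + (R + O(-6))) = 1/(2359 + (-1446 + (-6)^(3/2))) = 1/(2359 + (-1446 - 6*I*√6)) = 1/(913 - 6*I*√6)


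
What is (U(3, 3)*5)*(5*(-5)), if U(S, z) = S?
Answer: -375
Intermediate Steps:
(U(3, 3)*5)*(5*(-5)) = (3*5)*(5*(-5)) = 15*(-25) = -375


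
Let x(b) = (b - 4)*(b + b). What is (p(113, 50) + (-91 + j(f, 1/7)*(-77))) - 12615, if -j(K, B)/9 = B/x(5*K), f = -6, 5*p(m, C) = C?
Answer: -8633247/680 ≈ -12696.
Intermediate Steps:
p(m, C) = C/5
x(b) = 2*b*(-4 + b) (x(b) = (-4 + b)*(2*b) = 2*b*(-4 + b))
j(K, B) = -9*B/(10*K*(-4 + 5*K)) (j(K, B) = -9*B/(2*(5*K)*(-4 + 5*K)) = -9*B/(10*K*(-4 + 5*K)))
(p(113, 50) + (-91 + j(f, 1/7)*(-77))) - 12615 = ((⅕)*50 + (-91 - 9/10/(7*(-6)*(-4 + 5*(-6)))*(-77))) - 12615 = (10 + (-91 - 9/10*⅐*(-⅙)/(-4 - 30)*(-77))) - 12615 = (10 + (-91 - 9/10*⅐*(-⅙)/(-34)*(-77))) - 12615 = (10 + (-91 - 9/10*⅐*(-⅙)*(-1/34)*(-77))) - 12615 = (10 + (-91 - 3/4760*(-77))) - 12615 = (10 + (-91 + 33/680)) - 12615 = (10 - 61847/680) - 12615 = -55047/680 - 12615 = -8633247/680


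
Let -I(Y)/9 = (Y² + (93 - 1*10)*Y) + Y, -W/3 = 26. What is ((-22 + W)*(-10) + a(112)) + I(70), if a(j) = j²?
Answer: -83476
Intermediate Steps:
W = -78 (W = -3*26 = -78)
I(Y) = -756*Y - 9*Y² (I(Y) = -9*((Y² + (93 - 1*10)*Y) + Y) = -9*((Y² + (93 - 10)*Y) + Y) = -9*((Y² + 83*Y) + Y) = -9*(Y² + 84*Y) = -756*Y - 9*Y²)
((-22 + W)*(-10) + a(112)) + I(70) = ((-22 - 78)*(-10) + 112²) - 9*70*(84 + 70) = (-100*(-10) + 12544) - 9*70*154 = (1000 + 12544) - 97020 = 13544 - 97020 = -83476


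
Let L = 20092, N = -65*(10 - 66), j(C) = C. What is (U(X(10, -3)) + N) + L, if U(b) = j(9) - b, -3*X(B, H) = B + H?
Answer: 71230/3 ≈ 23743.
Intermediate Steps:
X(B, H) = -B/3 - H/3 (X(B, H) = -(B + H)/3 = -B/3 - H/3)
N = 3640 (N = -65*(-56) = 3640)
U(b) = 9 - b
(U(X(10, -3)) + N) + L = ((9 - (-1/3*10 - 1/3*(-3))) + 3640) + 20092 = ((9 - (-10/3 + 1)) + 3640) + 20092 = ((9 - 1*(-7/3)) + 3640) + 20092 = ((9 + 7/3) + 3640) + 20092 = (34/3 + 3640) + 20092 = 10954/3 + 20092 = 71230/3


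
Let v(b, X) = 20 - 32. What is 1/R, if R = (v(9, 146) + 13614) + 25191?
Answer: 1/38793 ≈ 2.5778e-5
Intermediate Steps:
v(b, X) = -12
R = 38793 (R = (-12 + 13614) + 25191 = 13602 + 25191 = 38793)
1/R = 1/38793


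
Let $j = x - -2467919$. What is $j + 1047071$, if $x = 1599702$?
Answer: $5114692$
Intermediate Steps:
$j = 4067621$ ($j = 1599702 - -2467919 = 1599702 + 2467919 = 4067621$)
$j + 1047071 = 4067621 + 1047071 = 5114692$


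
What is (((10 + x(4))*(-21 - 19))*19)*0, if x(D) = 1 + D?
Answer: 0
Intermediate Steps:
(((10 + x(4))*(-21 - 19))*19)*0 = (((10 + (1 + 4))*(-21 - 19))*19)*0 = (((10 + 5)*(-40))*19)*0 = ((15*(-40))*19)*0 = -600*19*0 = -11400*0 = 0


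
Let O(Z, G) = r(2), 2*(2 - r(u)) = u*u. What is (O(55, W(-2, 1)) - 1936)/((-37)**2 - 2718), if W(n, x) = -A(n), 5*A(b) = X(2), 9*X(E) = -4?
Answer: 1936/1349 ≈ 1.4351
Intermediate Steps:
X(E) = -4/9 (X(E) = (1/9)*(-4) = -4/9)
A(b) = -4/45 (A(b) = (1/5)*(-4/9) = -4/45)
W(n, x) = 4/45 (W(n, x) = -1*(-4/45) = 4/45)
r(u) = 2 - u**2/2 (r(u) = 2 - u*u/2 = 2 - u**2/2)
O(Z, G) = 0 (O(Z, G) = 2 - 1/2*2**2 = 2 - 1/2*4 = 2 - 2 = 0)
(O(55, W(-2, 1)) - 1936)/((-37)**2 - 2718) = (0 - 1936)/((-37)**2 - 2718) = -1936/(1369 - 2718) = -1936/(-1349) = -1936*(-1/1349) = 1936/1349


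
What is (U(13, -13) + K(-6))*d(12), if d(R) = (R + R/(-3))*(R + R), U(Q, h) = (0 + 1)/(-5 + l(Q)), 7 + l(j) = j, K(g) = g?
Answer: -960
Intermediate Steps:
l(j) = -7 + j
U(Q, h) = 1/(-12 + Q) (U(Q, h) = (0 + 1)/(-5 + (-7 + Q)) = 1/(-12 + Q))
d(R) = 4*R**2/3 (d(R) = (R + R*(-1/3))*(2*R) = (R - R/3)*(2*R) = (2*R/3)*(2*R) = 4*R**2/3)
(U(13, -13) + K(-6))*d(12) = (1/(-12 + 13) - 6)*((4/3)*12**2) = (1/1 - 6)*((4/3)*144) = (1 - 6)*192 = -5*192 = -960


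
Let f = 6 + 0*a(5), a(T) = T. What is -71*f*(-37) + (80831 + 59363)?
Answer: 155956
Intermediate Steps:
f = 6 (f = 6 + 0*5 = 6 + 0 = 6)
-71*f*(-37) + (80831 + 59363) = -71*6*(-37) + (80831 + 59363) = -426*(-37) + 140194 = 15762 + 140194 = 155956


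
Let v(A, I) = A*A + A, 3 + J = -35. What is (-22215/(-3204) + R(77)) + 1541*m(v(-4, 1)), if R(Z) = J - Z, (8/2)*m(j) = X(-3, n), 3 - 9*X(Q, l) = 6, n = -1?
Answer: -21047/89 ≈ -236.48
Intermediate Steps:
X(Q, l) = -⅓ (X(Q, l) = ⅓ - ⅑*6 = ⅓ - ⅔ = -⅓)
J = -38 (J = -3 - 35 = -38)
v(A, I) = A + A² (v(A, I) = A² + A = A + A²)
m(j) = -1/12 (m(j) = (¼)*(-⅓) = -1/12)
R(Z) = -38 - Z
(-22215/(-3204) + R(77)) + 1541*m(v(-4, 1)) = (-22215/(-3204) + (-38 - 1*77)) + 1541*(-1/12) = (-22215*(-1/3204) + (-38 - 77)) - 1541/12 = (7405/1068 - 115) - 1541/12 = -115415/1068 - 1541/12 = -21047/89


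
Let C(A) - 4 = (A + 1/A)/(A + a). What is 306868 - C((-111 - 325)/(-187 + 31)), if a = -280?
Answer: 361608244138/1178399 ≈ 3.0686e+5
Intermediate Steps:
C(A) = 4 + (A + 1/A)/(-280 + A) (C(A) = 4 + (A + 1/A)/(A - 280) = 4 + (A + 1/A)/(-280 + A))
306868 - C((-111 - 325)/(-187 + 31)) = 306868 - (1 - 1120*(-111 - 325)/(-187 + 31) + 5*((-111 - 325)/(-187 + 31))**2)/(((-111 - 325)/(-187 + 31))*(-280 + (-111 - 325)/(-187 + 31))) = 306868 - (1 - (-488320)/(-156) + 5*(-436/(-156))**2)/(((-436/(-156)))*(-280 - 436/(-156))) = 306868 - (1 - (-488320)*(-1)/156 + 5*(-436*(-1/156))**2)/(((-436*(-1/156)))*(-280 - 436*(-1/156))) = 306868 - (1 - 1120*109/39 + 5*(109/39)**2)/(109/39*(-280 + 109/39)) = 306868 - 39*(1 - 122080/39 + 5*(11881/1521))/(109*(-10811/39)) = 306868 - 39*(-39)*(1 - 122080/39 + 59405/1521)/(109*10811) = 306868 - 39*(-39)*(-4700194)/(109*10811*1521) = 306868 - 1*4700194/1178399 = 306868 - 4700194/1178399 = 361608244138/1178399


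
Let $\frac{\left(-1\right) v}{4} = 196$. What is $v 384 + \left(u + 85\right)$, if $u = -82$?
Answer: $-301053$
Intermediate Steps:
$v = -784$ ($v = \left(-4\right) 196 = -784$)
$v 384 + \left(u + 85\right) = \left(-784\right) 384 + \left(-82 + 85\right) = -301056 + 3 = -301053$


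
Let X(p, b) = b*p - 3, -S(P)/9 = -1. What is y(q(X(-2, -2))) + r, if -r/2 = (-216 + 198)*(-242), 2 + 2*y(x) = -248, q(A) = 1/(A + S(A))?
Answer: -8837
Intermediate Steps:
S(P) = 9 (S(P) = -9*(-1) = 9)
X(p, b) = -3 + b*p
q(A) = 1/(9 + A) (q(A) = 1/(A + 9) = 1/(9 + A))
y(x) = -125 (y(x) = -1 + (½)*(-248) = -1 - 124 = -125)
r = -8712 (r = -2*(-216 + 198)*(-242) = -(-36)*(-242) = -2*4356 = -8712)
y(q(X(-2, -2))) + r = -125 - 8712 = -8837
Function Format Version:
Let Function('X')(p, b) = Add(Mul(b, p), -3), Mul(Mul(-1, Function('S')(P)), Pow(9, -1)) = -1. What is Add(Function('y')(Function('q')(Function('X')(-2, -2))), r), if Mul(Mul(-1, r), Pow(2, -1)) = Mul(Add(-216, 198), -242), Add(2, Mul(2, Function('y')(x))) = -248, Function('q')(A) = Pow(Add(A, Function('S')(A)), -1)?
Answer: -8837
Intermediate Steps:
Function('S')(P) = 9 (Function('S')(P) = Mul(-9, -1) = 9)
Function('X')(p, b) = Add(-3, Mul(b, p))
Function('q')(A) = Pow(Add(9, A), -1) (Function('q')(A) = Pow(Add(A, 9), -1) = Pow(Add(9, A), -1))
Function('y')(x) = -125 (Function('y')(x) = Add(-1, Mul(Rational(1, 2), -248)) = Add(-1, -124) = -125)
r = -8712 (r = Mul(-2, Mul(Add(-216, 198), -242)) = Mul(-2, Mul(-18, -242)) = Mul(-2, 4356) = -8712)
Add(Function('y')(Function('q')(Function('X')(-2, -2))), r) = Add(-125, -8712) = -8837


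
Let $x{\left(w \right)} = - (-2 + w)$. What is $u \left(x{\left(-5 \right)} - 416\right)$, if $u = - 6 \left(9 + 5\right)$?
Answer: $34356$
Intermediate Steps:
$u = -84$ ($u = \left(-6\right) 14 = -84$)
$x{\left(w \right)} = 2 - w$
$u \left(x{\left(-5 \right)} - 416\right) = - 84 \left(\left(2 - -5\right) - 416\right) = - 84 \left(\left(2 + 5\right) - 416\right) = - 84 \left(7 - 416\right) = \left(-84\right) \left(-409\right) = 34356$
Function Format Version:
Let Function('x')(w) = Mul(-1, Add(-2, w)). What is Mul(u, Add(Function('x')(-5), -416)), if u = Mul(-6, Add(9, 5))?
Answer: 34356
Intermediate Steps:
u = -84 (u = Mul(-6, 14) = -84)
Function('x')(w) = Add(2, Mul(-1, w))
Mul(u, Add(Function('x')(-5), -416)) = Mul(-84, Add(Add(2, Mul(-1, -5)), -416)) = Mul(-84, Add(Add(2, 5), -416)) = Mul(-84, Add(7, -416)) = Mul(-84, -409) = 34356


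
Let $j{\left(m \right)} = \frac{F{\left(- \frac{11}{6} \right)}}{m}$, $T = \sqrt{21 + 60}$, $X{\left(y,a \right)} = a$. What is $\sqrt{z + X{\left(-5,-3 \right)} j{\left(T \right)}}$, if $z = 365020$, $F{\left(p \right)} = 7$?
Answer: $\frac{\sqrt{3285159}}{3} \approx 604.17$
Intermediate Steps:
$T = 9$ ($T = \sqrt{81} = 9$)
$j{\left(m \right)} = \frac{7}{m}$
$\sqrt{z + X{\left(-5,-3 \right)} j{\left(T \right)}} = \sqrt{365020 - 3 \cdot \frac{7}{9}} = \sqrt{365020 - 3 \cdot 7 \cdot \frac{1}{9}} = \sqrt{365020 - \frac{7}{3}} = \sqrt{\frac{1095053}{3}} = \frac{\sqrt{3285159}}{3}$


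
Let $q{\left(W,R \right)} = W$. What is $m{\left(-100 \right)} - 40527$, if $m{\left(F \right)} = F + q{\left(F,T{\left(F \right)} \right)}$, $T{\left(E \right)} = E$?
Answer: $-40727$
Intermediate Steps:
$m{\left(F \right)} = 2 F$ ($m{\left(F \right)} = F + F = 2 F$)
$m{\left(-100 \right)} - 40527 = 2 \left(-100\right) - 40527 = -200 - 40527 = -40727$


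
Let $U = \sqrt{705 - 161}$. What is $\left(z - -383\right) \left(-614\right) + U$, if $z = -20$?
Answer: $-222882 + 4 \sqrt{34} \approx -2.2286 \cdot 10^{5}$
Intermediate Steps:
$U = 4 \sqrt{34}$ ($U = \sqrt{544} = 4 \sqrt{34} \approx 23.324$)
$\left(z - -383\right) \left(-614\right) + U = \left(-20 - -383\right) \left(-614\right) + 4 \sqrt{34} = \left(-20 + 383\right) \left(-614\right) + 4 \sqrt{34} = 363 \left(-614\right) + 4 \sqrt{34} = -222882 + 4 \sqrt{34}$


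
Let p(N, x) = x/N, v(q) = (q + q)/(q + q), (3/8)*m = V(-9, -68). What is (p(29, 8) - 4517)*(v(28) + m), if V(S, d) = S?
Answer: 3012655/29 ≈ 1.0388e+5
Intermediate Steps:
m = -24 (m = (8/3)*(-9) = -24)
v(q) = 1 (v(q) = (2*q)/((2*q)) = (2*q)*(1/(2*q)) = 1)
(p(29, 8) - 4517)*(v(28) + m) = (8/29 - 4517)*(1 - 24) = (8*(1/29) - 4517)*(-23) = (8/29 - 4517)*(-23) = -130985/29*(-23) = 3012655/29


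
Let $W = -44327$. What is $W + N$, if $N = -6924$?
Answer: $-51251$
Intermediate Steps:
$W + N = -44327 - 6924 = -51251$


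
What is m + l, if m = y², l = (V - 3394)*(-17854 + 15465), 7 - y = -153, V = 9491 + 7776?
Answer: -33116997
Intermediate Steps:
V = 17267
y = 160 (y = 7 - 1*(-153) = 7 + 153 = 160)
l = -33142597 (l = (17267 - 3394)*(-17854 + 15465) = 13873*(-2389) = -33142597)
m = 25600 (m = 160² = 25600)
m + l = 25600 - 33142597 = -33116997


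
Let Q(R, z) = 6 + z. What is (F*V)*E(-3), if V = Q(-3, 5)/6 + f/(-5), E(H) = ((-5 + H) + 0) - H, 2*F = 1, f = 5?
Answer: -25/12 ≈ -2.0833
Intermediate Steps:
F = ½ (F = (½)*1 = ½ ≈ 0.50000)
E(H) = -5 (E(H) = (-5 + H) - H = -5)
V = ⅚ (V = (6 + 5)/6 + 5/(-5) = 11*(⅙) + 5*(-⅕) = 11/6 - 1 = ⅚ ≈ 0.83333)
(F*V)*E(-3) = ((½)*(⅚))*(-5) = (5/12)*(-5) = -25/12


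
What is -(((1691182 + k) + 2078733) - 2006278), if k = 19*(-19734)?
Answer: -1388691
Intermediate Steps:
k = -374946
-(((1691182 + k) + 2078733) - 2006278) = -(((1691182 - 374946) + 2078733) - 2006278) = -((1316236 + 2078733) - 2006278) = -(3394969 - 2006278) = -1*1388691 = -1388691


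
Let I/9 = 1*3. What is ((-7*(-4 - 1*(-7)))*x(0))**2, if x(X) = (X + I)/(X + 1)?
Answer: 321489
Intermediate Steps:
I = 27 (I = 9*(1*3) = 9*3 = 27)
x(X) = (27 + X)/(1 + X) (x(X) = (X + 27)/(X + 1) = (27 + X)/(1 + X))
((-7*(-4 - 1*(-7)))*x(0))**2 = ((-7*(-4 - 1*(-7)))*((27 + 0)/(1 + 0)))**2 = ((-7*(-4 + 7))*(27/1))**2 = ((-7*3)*(1*27))**2 = (-21*27)**2 = (-567)**2 = 321489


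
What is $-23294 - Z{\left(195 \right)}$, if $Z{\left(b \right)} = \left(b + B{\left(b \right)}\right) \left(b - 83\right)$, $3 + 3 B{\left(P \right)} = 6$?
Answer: $-45246$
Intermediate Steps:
$B{\left(P \right)} = 1$ ($B{\left(P \right)} = -1 + \frac{1}{3} \cdot 6 = -1 + 2 = 1$)
$Z{\left(b \right)} = \left(1 + b\right) \left(-83 + b\right)$ ($Z{\left(b \right)} = \left(b + 1\right) \left(b - 83\right) = \left(1 + b\right) \left(-83 + b\right)$)
$-23294 - Z{\left(195 \right)} = -23294 - \left(-83 + 195^{2} - 15990\right) = -23294 - \left(-83 + 38025 - 15990\right) = -23294 - 21952 = -45246$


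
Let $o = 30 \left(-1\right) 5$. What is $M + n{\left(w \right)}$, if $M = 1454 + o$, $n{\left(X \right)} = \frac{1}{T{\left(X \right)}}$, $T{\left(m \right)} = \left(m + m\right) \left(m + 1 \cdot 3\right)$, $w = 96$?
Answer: $\frac{24786433}{19008} \approx 1304.0$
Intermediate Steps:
$T{\left(m \right)} = 2 m \left(3 + m\right)$ ($T{\left(m \right)} = 2 m \left(m + 3\right) = 2 m \left(3 + m\right)$)
$o = -150$ ($o = \left(-30\right) 5 = -150$)
$n{\left(X \right)} = \frac{1}{2 X \left(3 + X\right)}$
$M = 1304$ ($M = 1454 - 150 = 1304$)
$M + n{\left(w \right)} = 1304 + \frac{1}{2 \cdot 96 \left(3 + 96\right)} = 1304 + \frac{1}{2} \cdot \frac{1}{96} \cdot \frac{1}{99} = 1304 + \frac{1}{19008} = \frac{24786433}{19008}$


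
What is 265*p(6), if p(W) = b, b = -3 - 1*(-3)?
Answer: 0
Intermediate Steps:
b = 0 (b = -3 + 3 = 0)
p(W) = 0
265*p(6) = 265*0 = 0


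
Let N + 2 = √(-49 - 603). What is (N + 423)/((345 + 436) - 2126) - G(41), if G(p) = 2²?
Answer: -5801/1345 - 2*I*√163/1345 ≈ -4.313 - 0.018985*I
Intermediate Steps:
G(p) = 4
N = -2 + 2*I*√163 (N = -2 + √(-49 - 603) = -2 + √(-652) = -2 + 2*I*√163 ≈ -2.0 + 25.534*I)
(N + 423)/((345 + 436) - 2126) - G(41) = ((-2 + 2*I*√163) + 423)/((345 + 436) - 2126) - 1*4 = (421 + 2*I*√163)/(781 - 2126) - 4 = (421 + 2*I*√163)/(-1345) - 4 = (421 + 2*I*√163)*(-1/1345) - 4 = (-421/1345 - 2*I*√163/1345) - 4 = -5801/1345 - 2*I*√163/1345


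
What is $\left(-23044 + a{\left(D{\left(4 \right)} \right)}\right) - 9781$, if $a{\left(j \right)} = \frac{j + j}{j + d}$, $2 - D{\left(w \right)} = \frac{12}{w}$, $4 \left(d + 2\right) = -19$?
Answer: $- \frac{1017567}{31} \approx -32825.0$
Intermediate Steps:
$d = - \frac{27}{4}$ ($d = -2 + \frac{1}{4} \left(-19\right) = -2 - \frac{19}{4} = - \frac{27}{4} \approx -6.75$)
$D{\left(w \right)} = 2 - \frac{12}{w}$
$a{\left(j \right)} = \frac{2 j}{- \frac{27}{4} + j}$ ($a{\left(j \right)} = \frac{j + j}{j - \frac{27}{4}} = \frac{2 j}{- \frac{27}{4} + j}$)
$\left(-23044 + a{\left(D{\left(4 \right)} \right)}\right) - 9781 = \left(-23044 + \frac{8 \left(2 - \frac{12}{4}\right)}{-27 + 4 \left(2 - \frac{12}{4}\right)}\right) - 9781 = \left(-23044 + \frac{8 \left(2 - 3\right)}{-27 + 4 \left(2 - 3\right)}\right) - 9781 = \left(-23044 + 8 \left(-1\right) \frac{1}{-27 + 4 \left(-1\right)}\right) - 9781 = \left(-23044 + 8 \left(-1\right) \frac{1}{-27 - 4}\right) - 9781 = \left(-23044 + 8 \left(-1\right) \frac{1}{-31}\right) - 9781 = \left(-23044 + 8 \left(-1\right) \left(- \frac{1}{31}\right)\right) - 9781 = \left(-23044 + \frac{8}{31}\right) - 9781 = - \frac{714356}{31} - 9781 = - \frac{1017567}{31}$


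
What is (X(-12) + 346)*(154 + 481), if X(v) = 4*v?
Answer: 189230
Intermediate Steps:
(X(-12) + 346)*(154 + 481) = (4*(-12) + 346)*(154 + 481) = (-48 + 346)*635 = 298*635 = 189230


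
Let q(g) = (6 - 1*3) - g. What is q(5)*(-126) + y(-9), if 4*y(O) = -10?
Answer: 499/2 ≈ 249.50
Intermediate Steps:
y(O) = -5/2 (y(O) = (¼)*(-10) = -5/2)
q(g) = 3 - g (q(g) = (6 - 3) - g = 3 - g)
q(5)*(-126) + y(-9) = (3 - 1*5)*(-126) - 5/2 = (3 - 5)*(-126) - 5/2 = -2*(-126) - 5/2 = 252 - 5/2 = 499/2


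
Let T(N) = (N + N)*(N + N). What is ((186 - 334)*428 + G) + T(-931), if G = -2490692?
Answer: 913008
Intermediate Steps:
T(N) = 4*N² (T(N) = (2*N)*(2*N) = 4*N²)
((186 - 334)*428 + G) + T(-931) = ((186 - 334)*428 - 2490692) + 4*(-931)² = (-148*428 - 2490692) + 4*866761 = (-63344 - 2490692) + 3467044 = -2554036 + 3467044 = 913008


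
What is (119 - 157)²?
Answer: 1444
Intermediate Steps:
(119 - 157)² = (-38)² = 1444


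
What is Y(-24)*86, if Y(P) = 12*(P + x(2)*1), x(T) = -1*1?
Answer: -25800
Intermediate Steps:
x(T) = -1
Y(P) = -12 + 12*P (Y(P) = 12*(P - 1*1) = 12*(P - 1) = 12*(-1 + P) = -12 + 12*P)
Y(-24)*86 = (-12 + 12*(-24))*86 = (-12 - 288)*86 = -300*86 = -25800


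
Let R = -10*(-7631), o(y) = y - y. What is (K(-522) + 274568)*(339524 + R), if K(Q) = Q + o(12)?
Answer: 113957644364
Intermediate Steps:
o(y) = 0
K(Q) = Q (K(Q) = Q + 0 = Q)
R = 76310
(K(-522) + 274568)*(339524 + R) = (-522 + 274568)*(339524 + 76310) = 274046*415834 = 113957644364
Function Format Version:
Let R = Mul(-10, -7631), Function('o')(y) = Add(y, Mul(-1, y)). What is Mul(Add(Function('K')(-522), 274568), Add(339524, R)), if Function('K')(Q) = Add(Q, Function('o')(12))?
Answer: 113957644364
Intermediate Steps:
Function('o')(y) = 0
Function('K')(Q) = Q (Function('K')(Q) = Add(Q, 0) = Q)
R = 76310
Mul(Add(Function('K')(-522), 274568), Add(339524, R)) = Mul(Add(-522, 274568), Add(339524, 76310)) = Mul(274046, 415834) = 113957644364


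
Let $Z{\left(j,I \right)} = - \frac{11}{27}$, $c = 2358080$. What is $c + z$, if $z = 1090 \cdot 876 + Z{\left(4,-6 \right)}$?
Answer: $\frac{89448829}{27} \approx 3.3129 \cdot 10^{6}$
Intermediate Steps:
$Z{\left(j,I \right)} = - \frac{11}{27}$ ($Z{\left(j,I \right)} = \left(-11\right) \frac{1}{27} = - \frac{11}{27}$)
$z = \frac{25780669}{27}$ ($z = 1090 \cdot 876 - \frac{11}{27} = 954840 - \frac{11}{27} = \frac{25780669}{27} \approx 9.5484 \cdot 10^{5}$)
$c + z = 2358080 + \frac{25780669}{27} = \frac{89448829}{27}$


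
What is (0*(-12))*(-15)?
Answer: 0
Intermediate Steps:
(0*(-12))*(-15) = 0*(-15) = 0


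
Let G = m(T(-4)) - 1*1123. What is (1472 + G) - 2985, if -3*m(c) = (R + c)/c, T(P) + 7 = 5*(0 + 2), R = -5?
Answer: -23722/9 ≈ -2635.8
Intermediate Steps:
T(P) = 3 (T(P) = -7 + 5*(0 + 2) = -7 + 5*2 = -7 + 10 = 3)
m(c) = -(-5 + c)/(3*c)
G = -10105/9 (G = (1/3)*(5 - 1*3)/3 - 1*1123 = (1/3)*(1/3)*(5 - 3) - 1123 = (1/3)*(1/3)*2 - 1123 = 2/9 - 1123 = -10105/9 ≈ -1122.8)
(1472 + G) - 2985 = (1472 - 10105/9) - 2985 = 3143/9 - 2985 = -23722/9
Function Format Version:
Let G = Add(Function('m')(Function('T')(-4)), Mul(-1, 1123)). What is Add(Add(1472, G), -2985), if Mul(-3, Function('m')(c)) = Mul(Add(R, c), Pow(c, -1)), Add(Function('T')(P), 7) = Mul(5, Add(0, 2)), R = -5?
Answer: Rational(-23722, 9) ≈ -2635.8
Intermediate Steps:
Function('T')(P) = 3 (Function('T')(P) = Add(-7, Mul(5, Add(0, 2))) = Add(-7, Mul(5, 2)) = Add(-7, 10) = 3)
Function('m')(c) = Mul(Rational(-1, 3), Pow(c, -1), Add(-5, c)) (Function('m')(c) = Mul(Rational(-1, 3), Mul(Add(-5, c), Pow(c, -1))) = Mul(Rational(-1, 3), Mul(Pow(c, -1), Add(-5, c))) = Mul(Rational(-1, 3), Pow(c, -1), Add(-5, c)))
G = Rational(-10105, 9) (G = Add(Mul(Rational(1, 3), Pow(3, -1), Add(5, Mul(-1, 3))), Mul(-1, 1123)) = Add(Mul(Rational(1, 3), Rational(1, 3), Add(5, -3)), -1123) = Add(Mul(Rational(1, 3), Rational(1, 3), 2), -1123) = Add(Rational(2, 9), -1123) = Rational(-10105, 9) ≈ -1122.8)
Add(Add(1472, G), -2985) = Add(Add(1472, Rational(-10105, 9)), -2985) = Add(Rational(3143, 9), -2985) = Rational(-23722, 9)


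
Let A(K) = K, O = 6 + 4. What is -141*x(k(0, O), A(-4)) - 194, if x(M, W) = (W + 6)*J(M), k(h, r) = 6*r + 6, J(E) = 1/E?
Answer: -2181/11 ≈ -198.27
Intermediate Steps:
O = 10
J(E) = 1/E
k(h, r) = 6 + 6*r
x(M, W) = (6 + W)/M (x(M, W) = (W + 6)/M = (6 + W)/M)
-141*x(k(0, O), A(-4)) - 194 = -141*(6 - 4)/(6 + 6*10) - 194 = -141*2/(6 + 60) - 194 = -141*2/66 - 194 = -47*2/22 - 194 = -141*1/33 - 194 = -47/11 - 194 = -2181/11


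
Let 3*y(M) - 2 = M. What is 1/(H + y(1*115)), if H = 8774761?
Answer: 1/8774800 ≈ 1.1396e-7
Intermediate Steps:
y(M) = ⅔ + M/3
1/(H + y(1*115)) = 1/(8774761 + (⅔ + (1*115)/3)) = 1/(8774761 + (⅔ + (⅓)*115)) = 1/(8774761 + (⅔ + 115/3)) = 1/(8774761 + 39) = 1/8774800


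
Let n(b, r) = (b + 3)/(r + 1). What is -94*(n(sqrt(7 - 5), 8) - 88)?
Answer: 24722/3 - 94*sqrt(2)/9 ≈ 8225.9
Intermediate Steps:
n(b, r) = (3 + b)/(1 + r)
-94*(n(sqrt(7 - 5), 8) - 88) = -94*((3 + sqrt(7 - 5))/(1 + 8) - 88) = -94*((3 + sqrt(2))/9 - 88) = -94*((1/3 + sqrt(2)/9) - 88) = -94*(-263/3 + sqrt(2)/9) = 24722/3 - 94*sqrt(2)/9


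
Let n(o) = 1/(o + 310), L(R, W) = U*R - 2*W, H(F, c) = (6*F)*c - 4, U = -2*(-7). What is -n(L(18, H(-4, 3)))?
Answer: -1/714 ≈ -0.0014006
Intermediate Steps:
U = 14
H(F, c) = -4 + 6*F*c (H(F, c) = 6*F*c - 4 = -4 + 6*F*c)
L(R, W) = -2*W + 14*R (L(R, W) = 14*R - 2*W = -2*W + 14*R)
n(o) = 1/(310 + o)
-n(L(18, H(-4, 3))) = -1/(310 + (-2*(-4 + 6*(-4)*3) + 14*18)) = -1/(310 + (-2*(-4 - 72) + 252)) = -1/(310 + (-2*(-76) + 252)) = -1/(310 + (152 + 252)) = -1/(310 + 404) = -1/714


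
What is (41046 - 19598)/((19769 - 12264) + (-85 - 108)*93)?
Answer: -766/373 ≈ -2.0536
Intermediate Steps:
(41046 - 19598)/((19769 - 12264) + (-85 - 108)*93) = 21448/(7505 - 193*93) = 21448/(7505 - 17949) = 21448/(-10444) = 21448*(-1/10444) = -766/373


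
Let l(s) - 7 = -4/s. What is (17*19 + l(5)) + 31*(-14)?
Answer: -524/5 ≈ -104.80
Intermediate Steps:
l(s) = 7 - 4/s
(17*19 + l(5)) + 31*(-14) = (17*19 + (7 - 4/5)) + 31*(-14) = (323 + (7 - 4*1/5)) - 434 = (323 + (7 - 4/5)) - 434 = (323 + 31/5) - 434 = 1646/5 - 434 = -524/5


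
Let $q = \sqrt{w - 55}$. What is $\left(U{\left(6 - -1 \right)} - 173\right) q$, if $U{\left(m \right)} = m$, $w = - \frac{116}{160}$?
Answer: $- \frac{83 i \sqrt{22290}}{10} \approx - 1239.2 i$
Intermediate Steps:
$w = - \frac{29}{40}$ ($w = \left(-116\right) \frac{1}{160} = - \frac{29}{40} \approx -0.725$)
$q = \frac{i \sqrt{22290}}{20}$ ($q = \sqrt{- \frac{29}{40} - 55} = \sqrt{- \frac{2229}{40}} = \frac{i \sqrt{22290}}{20} \approx 7.4649 i$)
$\left(U{\left(6 - -1 \right)} - 173\right) q = \left(\left(6 - -1\right) - 173\right) \frac{i \sqrt{22290}}{20} = \left(\left(6 + 1\right) - 173\right) \frac{i \sqrt{22290}}{20} = \left(7 - 173\right) \frac{i \sqrt{22290}}{20} = - 166 \frac{i \sqrt{22290}}{20} = - \frac{83 i \sqrt{22290}}{10}$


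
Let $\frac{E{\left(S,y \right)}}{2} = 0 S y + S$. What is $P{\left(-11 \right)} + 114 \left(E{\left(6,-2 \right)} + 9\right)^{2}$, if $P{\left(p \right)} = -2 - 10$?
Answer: $50262$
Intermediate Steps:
$P{\left(p \right)} = -12$ ($P{\left(p \right)} = -2 - 10 = -12$)
$E{\left(S,y \right)} = 2 S$ ($E{\left(S,y \right)} = 2 \left(0 S y + S\right) = 2 \left(0 y + S\right) = 2 \left(0 + S\right) = 2 S$)
$P{\left(-11 \right)} + 114 \left(E{\left(6,-2 \right)} + 9\right)^{2} = -12 + 114 \left(2 \cdot 6 + 9\right)^{2} = -12 + 114 \left(12 + 9\right)^{2} = -12 + 114 \cdot 21^{2} = -12 + 114 \cdot 441 = -12 + 50274 = 50262$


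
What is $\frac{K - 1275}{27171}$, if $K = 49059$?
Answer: $\frac{15928}{9057} \approx 1.7586$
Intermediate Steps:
$\frac{K - 1275}{27171} = \frac{49059 - 1275}{27171} = \left(49059 - 1275\right) \frac{1}{27171} = 47784 \cdot \frac{1}{27171} = \frac{15928}{9057}$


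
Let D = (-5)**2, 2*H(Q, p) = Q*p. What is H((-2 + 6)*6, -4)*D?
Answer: -1200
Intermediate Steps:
H(Q, p) = Q*p/2 (H(Q, p) = (Q*p)/2 = Q*p/2)
D = 25
H((-2 + 6)*6, -4)*D = ((1/2)*((-2 + 6)*6)*(-4))*25 = ((1/2)*(4*6)*(-4))*25 = ((1/2)*24*(-4))*25 = -48*25 = -1200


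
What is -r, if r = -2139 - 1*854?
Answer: 2993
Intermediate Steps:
r = -2993 (r = -2139 - 854 = -2993)
-r = -1*(-2993) = 2993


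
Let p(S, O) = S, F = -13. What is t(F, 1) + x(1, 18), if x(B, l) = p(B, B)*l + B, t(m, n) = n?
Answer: 20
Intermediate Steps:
x(B, l) = B + B*l (x(B, l) = B*l + B = B + B*l)
t(F, 1) + x(1, 18) = 1 + 1*(1 + 18) = 1 + 1*19 = 1 + 19 = 20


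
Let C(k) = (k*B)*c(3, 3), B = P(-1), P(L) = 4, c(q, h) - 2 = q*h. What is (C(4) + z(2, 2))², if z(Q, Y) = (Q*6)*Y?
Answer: 40000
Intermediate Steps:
c(q, h) = 2 + h*q (c(q, h) = 2 + q*h = 2 + h*q)
z(Q, Y) = 6*Q*Y (z(Q, Y) = (6*Q)*Y = 6*Q*Y)
B = 4
C(k) = 44*k (C(k) = (k*4)*(2 + 3*3) = (4*k)*(2 + 9) = (4*k)*11 = 44*k)
(C(4) + z(2, 2))² = (44*4 + 6*2*2)² = (176 + 24)² = 200² = 40000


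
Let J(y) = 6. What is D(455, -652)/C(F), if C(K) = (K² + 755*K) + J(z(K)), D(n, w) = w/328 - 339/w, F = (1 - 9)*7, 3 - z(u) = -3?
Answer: 39239/1046237016 ≈ 3.7505e-5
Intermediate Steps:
z(u) = 6 (z(u) = 3 - 1*(-3) = 3 + 3 = 6)
F = -56 (F = -8*7 = -56)
D(n, w) = -339/w + w/328 (D(n, w) = w*(1/328) - 339/w = w/328 - 339/w = -339/w + w/328)
C(K) = 6 + K² + 755*K (C(K) = (K² + 755*K) + 6 = 6 + K² + 755*K)
D(455, -652)/C(F) = (-339/(-652) + (1/328)*(-652))/(6 + (-56)² + 755*(-56)) = (-339*(-1/652) - 163/82)/(6 + 3136 - 42280) = (339/652 - 163/82)/(-39138) = -39239/26732*(-1/39138) = 39239/1046237016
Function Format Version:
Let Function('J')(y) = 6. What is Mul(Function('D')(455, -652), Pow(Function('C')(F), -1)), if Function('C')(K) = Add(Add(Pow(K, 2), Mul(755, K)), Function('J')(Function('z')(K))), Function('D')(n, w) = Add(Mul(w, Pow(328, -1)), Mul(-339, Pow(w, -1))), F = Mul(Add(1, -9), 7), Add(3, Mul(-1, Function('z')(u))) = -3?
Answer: Rational(39239, 1046237016) ≈ 3.7505e-5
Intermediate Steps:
Function('z')(u) = 6 (Function('z')(u) = Add(3, Mul(-1, -3)) = Add(3, 3) = 6)
F = -56 (F = Mul(-8, 7) = -56)
Function('D')(n, w) = Add(Mul(-339, Pow(w, -1)), Mul(Rational(1, 328), w)) (Function('D')(n, w) = Add(Mul(w, Rational(1, 328)), Mul(-339, Pow(w, -1))) = Add(Mul(Rational(1, 328), w), Mul(-339, Pow(w, -1))) = Add(Mul(-339, Pow(w, -1)), Mul(Rational(1, 328), w)))
Function('C')(K) = Add(6, Pow(K, 2), Mul(755, K)) (Function('C')(K) = Add(Add(Pow(K, 2), Mul(755, K)), 6) = Add(6, Pow(K, 2), Mul(755, K)))
Mul(Function('D')(455, -652), Pow(Function('C')(F), -1)) = Mul(Add(Mul(-339, Pow(-652, -1)), Mul(Rational(1, 328), -652)), Pow(Add(6, Pow(-56, 2), Mul(755, -56)), -1)) = Mul(Add(Mul(-339, Rational(-1, 652)), Rational(-163, 82)), Pow(Add(6, 3136, -42280), -1)) = Mul(Add(Rational(339, 652), Rational(-163, 82)), Pow(-39138, -1)) = Mul(Rational(-39239, 26732), Rational(-1, 39138)) = Rational(39239, 1046237016)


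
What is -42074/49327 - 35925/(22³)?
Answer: -2220076427/525233896 ≈ -4.2268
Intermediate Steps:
-42074/49327 - 35925/(22³) = -42074*1/49327 - 35925/10648 = -42074/49327 - 35925*1/10648 = -42074/49327 - 35925/10648 = -2220076427/525233896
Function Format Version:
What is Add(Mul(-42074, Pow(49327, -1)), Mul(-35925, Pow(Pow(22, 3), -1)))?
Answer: Rational(-2220076427, 525233896) ≈ -4.2268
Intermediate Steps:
Add(Mul(-42074, Pow(49327, -1)), Mul(-35925, Pow(Pow(22, 3), -1))) = Add(Mul(-42074, Rational(1, 49327)), Mul(-35925, Pow(10648, -1))) = Add(Rational(-42074, 49327), Mul(-35925, Rational(1, 10648))) = Add(Rational(-42074, 49327), Rational(-35925, 10648)) = Rational(-2220076427, 525233896)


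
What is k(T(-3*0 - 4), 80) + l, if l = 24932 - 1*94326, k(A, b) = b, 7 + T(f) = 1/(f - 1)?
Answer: -69314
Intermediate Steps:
T(f) = -7 + 1/(-1 + f) (T(f) = -7 + 1/(f - 1) = -7 + 1/(-1 + f))
l = -69394 (l = 24932 - 94326 = -69394)
k(T(-3*0 - 4), 80) + l = 80 - 69394 = -69314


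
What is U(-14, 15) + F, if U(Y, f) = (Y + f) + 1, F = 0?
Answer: 2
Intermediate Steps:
U(Y, f) = 1 + Y + f
U(-14, 15) + F = (1 - 14 + 15) + 0 = 2 + 0 = 2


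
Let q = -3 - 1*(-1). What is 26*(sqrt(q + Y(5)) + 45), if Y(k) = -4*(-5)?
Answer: 1170 + 78*sqrt(2) ≈ 1280.3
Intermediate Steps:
Y(k) = 20
q = -2 (q = -3 + 1 = -2)
26*(sqrt(q + Y(5)) + 45) = 26*(sqrt(-2 + 20) + 45) = 26*(sqrt(18) + 45) = 26*(3*sqrt(2) + 45) = 26*(45 + 3*sqrt(2)) = 1170 + 78*sqrt(2)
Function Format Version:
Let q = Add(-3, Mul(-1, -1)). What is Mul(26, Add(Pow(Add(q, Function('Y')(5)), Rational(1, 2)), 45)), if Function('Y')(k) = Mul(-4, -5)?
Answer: Add(1170, Mul(78, Pow(2, Rational(1, 2)))) ≈ 1280.3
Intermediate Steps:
Function('Y')(k) = 20
q = -2 (q = Add(-3, 1) = -2)
Mul(26, Add(Pow(Add(q, Function('Y')(5)), Rational(1, 2)), 45)) = Mul(26, Add(Pow(Add(-2, 20), Rational(1, 2)), 45)) = Mul(26, Add(Pow(18, Rational(1, 2)), 45)) = Mul(26, Add(Mul(3, Pow(2, Rational(1, 2))), 45)) = Mul(26, Add(45, Mul(3, Pow(2, Rational(1, 2))))) = Add(1170, Mul(78, Pow(2, Rational(1, 2))))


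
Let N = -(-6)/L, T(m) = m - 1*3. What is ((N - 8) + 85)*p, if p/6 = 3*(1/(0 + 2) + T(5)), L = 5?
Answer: 3519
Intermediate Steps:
T(m) = -3 + m (T(m) = m - 3 = -3 + m)
N = 6/5 (N = -(-6)/5 = -2*(-3/5) = 6/5 ≈ 1.2000)
p = 45 (p = 6*(3*(1/(0 + 2) + (-3 + 5))) = 6*(3*(1/2 + 2)) = 6*(3*(5/2)) = 6*(15/2) = 45)
((N - 8) + 85)*p = ((6/5 - 8) + 85)*45 = (-34/5 + 85)*45 = (391/5)*45 = 3519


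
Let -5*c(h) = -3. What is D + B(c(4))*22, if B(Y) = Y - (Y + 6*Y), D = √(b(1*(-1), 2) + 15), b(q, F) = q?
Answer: -396/5 + √14 ≈ -75.458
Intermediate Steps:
c(h) = ⅗ (c(h) = -⅕*(-3) = ⅗)
D = √14 (D = √(1*(-1) + 15) = √(-1 + 15) = √14 ≈ 3.7417)
B(Y) = -6*Y (B(Y) = Y - 7*Y = -6*Y)
D + B(c(4))*22 = √14 - 6*⅗*22 = √14 - 18/5*22 = √14 - 396/5 = -396/5 + √14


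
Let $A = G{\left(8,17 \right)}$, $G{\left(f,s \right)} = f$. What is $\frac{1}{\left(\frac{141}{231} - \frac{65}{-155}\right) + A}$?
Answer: $\frac{2387}{21554} \approx 0.11075$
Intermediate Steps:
$A = 8$
$\frac{1}{\left(\frac{141}{231} - \frac{65}{-155}\right) + A} = \frac{1}{\left(\frac{141}{231} - \frac{65}{-155}\right) + 8} = \frac{1}{\left(141 \cdot \frac{1}{231} - - \frac{13}{31}\right) + 8} = \frac{1}{\left(\frac{47}{77} + \frac{13}{31}\right) + 8} = \frac{1}{\frac{2458}{2387} + 8} = \frac{1}{\frac{21554}{2387}} = \frac{2387}{21554}$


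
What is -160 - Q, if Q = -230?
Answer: 70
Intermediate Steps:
-160 - Q = -160 - 1*(-230) = -160 + 230 = 70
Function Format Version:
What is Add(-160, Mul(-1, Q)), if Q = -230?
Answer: 70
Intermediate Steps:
Add(-160, Mul(-1, Q)) = Add(-160, Mul(-1, -230)) = Add(-160, 230) = 70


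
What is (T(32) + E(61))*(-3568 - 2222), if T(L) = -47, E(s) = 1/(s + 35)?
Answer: 4353115/16 ≈ 2.7207e+5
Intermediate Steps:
E(s) = 1/(35 + s)
(T(32) + E(61))*(-3568 - 2222) = (-47 + 1/(35 + 61))*(-3568 - 2222) = (-47 + 1/96)*(-5790) = -4511/96*(-5790) = 4353115/16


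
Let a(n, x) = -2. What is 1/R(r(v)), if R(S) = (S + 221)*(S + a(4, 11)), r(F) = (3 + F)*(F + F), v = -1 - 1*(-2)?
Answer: 1/1374 ≈ 0.00072780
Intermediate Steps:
v = 1 (v = -1 + 2 = 1)
r(F) = 2*F*(3 + F) (r(F) = (3 + F)*(2*F) = 2*F*(3 + F))
R(S) = (-2 + S)*(221 + S) (R(S) = (S + 221)*(S - 2) = (221 + S)*(-2 + S) = (-2 + S)*(221 + S))
1/R(r(v)) = 1/(-442 + (2*1*(3 + 1))² + 219*(2*1*(3 + 1))) = 1/(-442 + (2*1*4)² + 219*(2*1*4)) = 1/(-442 + 8² + 219*8) = 1/(-442 + 64 + 1752) = 1/1374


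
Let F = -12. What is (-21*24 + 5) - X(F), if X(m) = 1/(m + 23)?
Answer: -5490/11 ≈ -499.09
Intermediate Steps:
X(m) = 1/(23 + m)
(-21*24 + 5) - X(F) = (-21*24 + 5) - 1/(23 - 12) = (-504 + 5) - 1/11 = -499 - 1*1/11 = -499 - 1/11 = -5490/11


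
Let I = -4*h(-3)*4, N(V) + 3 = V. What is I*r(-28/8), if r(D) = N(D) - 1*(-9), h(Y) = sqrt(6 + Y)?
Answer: -40*sqrt(3) ≈ -69.282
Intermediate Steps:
N(V) = -3 + V
I = -16*sqrt(3) (I = -4*sqrt(6 - 3)*4 = -4*sqrt(3)*4 = -16*sqrt(3) ≈ -27.713)
r(D) = 6 + D (r(D) = (-3 + D) - 1*(-9) = (-3 + D) + 9 = 6 + D)
I*r(-28/8) = (-16*sqrt(3))*(6 - 28/8) = (-16*sqrt(3))*(6 - 4*7/8) = (-16*sqrt(3))*(6 - 7/2) = -16*sqrt(3)*(5/2) = -40*sqrt(3)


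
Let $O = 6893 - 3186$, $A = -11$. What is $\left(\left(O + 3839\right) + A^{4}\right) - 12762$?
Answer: $9425$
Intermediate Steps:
$O = 3707$ ($O = 6893 - 3186 = 3707$)
$\left(\left(O + 3839\right) + A^{4}\right) - 12762 = \left(\left(3707 + 3839\right) + \left(-11\right)^{4}\right) - 12762 = \left(7546 + 14641\right) - 12762 = 22187 - 12762 = 9425$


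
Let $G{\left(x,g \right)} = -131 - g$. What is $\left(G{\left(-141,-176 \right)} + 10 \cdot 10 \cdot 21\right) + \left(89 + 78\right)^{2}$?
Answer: $30034$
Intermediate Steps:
$\left(G{\left(-141,-176 \right)} + 10 \cdot 10 \cdot 21\right) + \left(89 + 78\right)^{2} = \left(\left(-131 - -176\right) + 10 \cdot 10 \cdot 21\right) + \left(89 + 78\right)^{2} = \left(\left(-131 + 176\right) + 100 \cdot 21\right) + 167^{2} = \left(45 + 2100\right) + 27889 = 2145 + 27889 = 30034$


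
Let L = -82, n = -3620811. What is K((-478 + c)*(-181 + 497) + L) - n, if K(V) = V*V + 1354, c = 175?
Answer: 9187011065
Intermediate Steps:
K(V) = 1354 + V² (K(V) = V² + 1354 = 1354 + V²)
K((-478 + c)*(-181 + 497) + L) - n = (1354 + ((-478 + 175)*(-181 + 497) - 82)²) - 1*(-3620811) = (1354 + (-303*316 - 82)²) + 3620811 = (1354 + (-95748 - 82)²) + 3620811 = (1354 + (-95830)²) + 3620811 = (1354 + 9183388900) + 3620811 = 9183390254 + 3620811 = 9187011065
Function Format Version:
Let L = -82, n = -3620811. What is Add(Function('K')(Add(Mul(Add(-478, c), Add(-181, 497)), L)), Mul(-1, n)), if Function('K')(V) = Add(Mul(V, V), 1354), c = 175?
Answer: 9187011065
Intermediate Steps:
Function('K')(V) = Add(1354, Pow(V, 2)) (Function('K')(V) = Add(Pow(V, 2), 1354) = Add(1354, Pow(V, 2)))
Add(Function('K')(Add(Mul(Add(-478, c), Add(-181, 497)), L)), Mul(-1, n)) = Add(Add(1354, Pow(Add(Mul(Add(-478, 175), Add(-181, 497)), -82), 2)), Mul(-1, -3620811)) = Add(Add(1354, Pow(Add(Mul(-303, 316), -82), 2)), 3620811) = Add(Add(1354, Pow(Add(-95748, -82), 2)), 3620811) = Add(Add(1354, Pow(-95830, 2)), 3620811) = Add(Add(1354, 9183388900), 3620811) = Add(9183390254, 3620811) = 9187011065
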